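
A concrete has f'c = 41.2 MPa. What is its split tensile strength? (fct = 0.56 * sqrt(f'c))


fct = 0.56 * sqrt(41.2)
= 0.56 * 6.419
= 3.594 MPa

3.594


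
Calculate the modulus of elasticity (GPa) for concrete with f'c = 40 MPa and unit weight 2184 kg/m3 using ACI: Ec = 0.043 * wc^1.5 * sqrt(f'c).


Ec = 0.043 * 2184^1.5 * sqrt(40) / 1000
= 27.76 GPa

27.76


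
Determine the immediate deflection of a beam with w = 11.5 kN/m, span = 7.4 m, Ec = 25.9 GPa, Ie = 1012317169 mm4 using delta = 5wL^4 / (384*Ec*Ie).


Convert: L = 7.4 m = 7400 mm, Ec = 25.9 GPa = 25900 MPa
delta = 5 * 11.5 * 7400^4 / (384 * 25900 * 1012317169)
= 17.13 mm

17.13


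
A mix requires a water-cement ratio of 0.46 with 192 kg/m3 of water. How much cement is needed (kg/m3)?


Cement = water / (w/c)
= 192 / 0.46
= 417.4 kg/m3

417.4


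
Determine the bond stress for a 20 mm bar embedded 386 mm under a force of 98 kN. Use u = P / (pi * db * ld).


u = P / (pi * db * ld)
= 98 * 1000 / (pi * 20 * 386)
= 4.041 MPa

4.041


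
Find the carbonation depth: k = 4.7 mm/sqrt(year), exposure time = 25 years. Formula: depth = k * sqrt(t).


depth = k * sqrt(t)
= 4.7 * sqrt(25)
= 23.5 mm

23.5


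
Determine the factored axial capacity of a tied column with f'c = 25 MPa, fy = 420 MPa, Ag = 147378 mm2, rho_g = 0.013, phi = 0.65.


Ast = rho * Ag = 0.013 * 147378 = 1915.914 mm2
phi*Pn = 0.65 * 0.80 * (0.85 * 25 * (147378 - 1915.914) + 420 * 1915.914) / 1000
= 2025.79 kN

2025.79


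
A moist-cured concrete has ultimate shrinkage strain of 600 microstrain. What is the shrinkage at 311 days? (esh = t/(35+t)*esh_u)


esh(311) = 311 / (35 + 311) * 600
= 311 / 346 * 600
= 539.3 microstrain

539.3


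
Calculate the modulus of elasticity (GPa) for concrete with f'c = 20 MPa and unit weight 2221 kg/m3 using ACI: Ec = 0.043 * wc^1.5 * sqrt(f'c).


Ec = 0.043 * 2221^1.5 * sqrt(20) / 1000
= 20.13 GPa

20.13


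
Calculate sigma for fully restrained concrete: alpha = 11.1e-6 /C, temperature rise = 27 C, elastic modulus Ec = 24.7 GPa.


sigma = alpha * dT * Ec
= 11.1e-6 * 27 * 24.7 * 1000
= 7.403 MPa

7.403


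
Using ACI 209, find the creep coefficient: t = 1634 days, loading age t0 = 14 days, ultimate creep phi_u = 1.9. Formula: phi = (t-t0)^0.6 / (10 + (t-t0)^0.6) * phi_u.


dt = 1634 - 14 = 1620
phi = 1620^0.6 / (10 + 1620^0.6) * 1.9
= 1.698

1.698


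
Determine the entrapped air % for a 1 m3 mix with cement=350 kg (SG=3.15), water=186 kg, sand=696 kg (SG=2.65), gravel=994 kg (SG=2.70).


Vol cement = 350 / (3.15 * 1000) = 0.111111 m3
Vol water = 186 / 1000 = 0.186 m3
Vol sand = 696 / (2.65 * 1000) = 0.262642 m3
Vol gravel = 994 / (2.70 * 1000) = 0.368148 m3
Total solid + water volume = 0.927901 m3
Air = (1 - 0.927901) * 100 = 7.21%

7.21


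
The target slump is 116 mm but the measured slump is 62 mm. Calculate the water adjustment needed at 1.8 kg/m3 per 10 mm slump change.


Difference = 116 - 62 = 54 mm
Water adjustment = 54 * 1.8 / 10 = 9.7 kg/m3

9.7


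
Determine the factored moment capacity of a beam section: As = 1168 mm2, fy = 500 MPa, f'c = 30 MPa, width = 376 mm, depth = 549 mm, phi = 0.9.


a = As * fy / (0.85 * f'c * b)
= 1168 * 500 / (0.85 * 30 * 376)
= 60.9095 mm
Mn = As * fy * (d - a/2) / 10^6
= 302.8304 kN-m
phi*Mn = 0.9 * 302.8304 = 272.55 kN-m

272.55


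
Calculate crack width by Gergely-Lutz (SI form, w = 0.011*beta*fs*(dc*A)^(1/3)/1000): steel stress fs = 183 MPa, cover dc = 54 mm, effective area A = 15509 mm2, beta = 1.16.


w = 0.011 * beta * fs * (dc * A)^(1/3) / 1000
= 0.011 * 1.16 * 183 * (54 * 15509)^(1/3) / 1000
= 0.22 mm

0.22


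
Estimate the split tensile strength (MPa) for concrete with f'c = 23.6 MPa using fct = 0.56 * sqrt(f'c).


fct = 0.56 * sqrt(23.6)
= 0.56 * 4.858
= 2.72 MPa

2.72


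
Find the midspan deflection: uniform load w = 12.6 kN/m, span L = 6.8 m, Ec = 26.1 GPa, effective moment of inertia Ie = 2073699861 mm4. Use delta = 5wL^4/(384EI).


Convert: L = 6.8 m = 6800 mm, Ec = 26.1 GPa = 26100 MPa
delta = 5 * 12.6 * 6800^4 / (384 * 26100 * 2073699861)
= 6.48 mm

6.48


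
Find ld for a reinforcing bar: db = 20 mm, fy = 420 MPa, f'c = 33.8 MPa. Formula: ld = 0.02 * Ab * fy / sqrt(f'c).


Ab = pi * 20^2 / 4 = 314.159 mm2
ld = 0.02 * 314.159 * 420 / sqrt(33.8)
= 453.9 mm

453.9


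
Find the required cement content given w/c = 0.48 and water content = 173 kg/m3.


Cement = water / (w/c)
= 173 / 0.48
= 360.4 kg/m3

360.4


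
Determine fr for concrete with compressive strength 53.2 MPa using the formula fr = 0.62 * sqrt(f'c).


fr = 0.62 * sqrt(53.2)
= 4.522 MPa

4.522


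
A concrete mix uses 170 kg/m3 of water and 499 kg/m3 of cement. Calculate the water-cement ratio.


w/c = water / cement
w/c = 170 / 499 = 0.341

0.341


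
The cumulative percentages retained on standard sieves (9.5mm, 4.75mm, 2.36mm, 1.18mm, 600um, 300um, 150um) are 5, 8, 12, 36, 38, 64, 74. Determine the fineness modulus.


FM = sum(cumulative % retained) / 100
= 237 / 100
= 2.37

2.37


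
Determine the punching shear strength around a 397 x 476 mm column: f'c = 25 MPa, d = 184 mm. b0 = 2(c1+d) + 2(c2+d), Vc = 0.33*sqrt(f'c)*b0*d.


b0 = 2*(397 + 184) + 2*(476 + 184) = 2482 mm
Vc = 0.33 * sqrt(25) * 2482 * 184 / 1000
= 753.54 kN

753.54


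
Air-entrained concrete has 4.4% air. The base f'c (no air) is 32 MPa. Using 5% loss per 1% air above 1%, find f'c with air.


Strength loss = (4.4 - 1) * 5 = 17.0%
f'c = 32 * (1 - 17.0/100)
= 26.56 MPa

26.56


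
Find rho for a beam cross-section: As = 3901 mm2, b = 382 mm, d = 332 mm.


rho = As / (b * d)
= 3901 / (382 * 332)
= 0.0308

0.0308


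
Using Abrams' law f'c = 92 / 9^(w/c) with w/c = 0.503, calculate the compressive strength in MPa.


f'c = 92 / 9^0.503
= 92 / 3.02
= 30.47 MPa

30.47


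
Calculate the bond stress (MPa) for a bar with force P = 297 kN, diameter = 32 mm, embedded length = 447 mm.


u = P / (pi * db * ld)
= 297 * 1000 / (pi * 32 * 447)
= 6.609 MPa

6.609


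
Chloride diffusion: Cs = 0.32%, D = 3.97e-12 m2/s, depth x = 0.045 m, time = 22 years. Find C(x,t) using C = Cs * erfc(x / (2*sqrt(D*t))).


t_seconds = 22 * 365.25 * 24 * 3600 = 694267200.0 s
arg = 0.045 / (2 * sqrt(3.97e-12 * 694267200.0))
= 0.4286
erfc(0.4286) = 0.5445
C = 0.32 * 0.5445 = 0.1742%

0.1742


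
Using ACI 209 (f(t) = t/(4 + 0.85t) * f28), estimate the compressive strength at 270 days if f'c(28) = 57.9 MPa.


f(270) = 270 / (4 + 0.85 * 270) * 57.9
= 270 / 233.5 * 57.9
= 66.95 MPa

66.95


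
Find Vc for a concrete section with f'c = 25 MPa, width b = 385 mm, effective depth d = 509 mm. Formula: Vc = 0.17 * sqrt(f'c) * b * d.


Vc = 0.17 * sqrt(25) * 385 * 509 / 1000
= 166.57 kN

166.57


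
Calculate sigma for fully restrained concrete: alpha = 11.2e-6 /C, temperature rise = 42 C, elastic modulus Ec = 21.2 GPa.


sigma = alpha * dT * Ec
= 11.2e-6 * 42 * 21.2 * 1000
= 9.972 MPa

9.972


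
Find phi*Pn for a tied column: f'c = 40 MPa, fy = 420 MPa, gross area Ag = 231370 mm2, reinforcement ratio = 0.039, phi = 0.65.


Ast = rho * Ag = 0.039 * 231370 = 9023.43 mm2
phi*Pn = 0.65 * 0.80 * (0.85 * 40 * (231370 - 9023.43) + 420 * 9023.43) / 1000
= 5901.8 kN

5901.8


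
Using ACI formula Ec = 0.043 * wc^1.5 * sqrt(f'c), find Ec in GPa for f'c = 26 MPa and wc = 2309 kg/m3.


Ec = 0.043 * 2309^1.5 * sqrt(26) / 1000
= 24.33 GPa

24.33


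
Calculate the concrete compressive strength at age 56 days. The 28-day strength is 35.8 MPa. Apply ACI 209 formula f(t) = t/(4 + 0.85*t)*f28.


f(56) = 56 / (4 + 0.85 * 56) * 35.8
= 56 / 51.6 * 35.8
= 38.85 MPa

38.85


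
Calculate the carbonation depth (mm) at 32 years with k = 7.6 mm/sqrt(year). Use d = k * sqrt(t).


depth = k * sqrt(t)
= 7.6 * sqrt(32)
= 42.99 mm

42.99


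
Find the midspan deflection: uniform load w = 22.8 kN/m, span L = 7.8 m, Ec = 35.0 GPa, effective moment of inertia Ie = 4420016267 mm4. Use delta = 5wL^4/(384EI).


Convert: L = 7.8 m = 7800 mm, Ec = 35.0 GPa = 35000 MPa
delta = 5 * 22.8 * 7800^4 / (384 * 35000 * 4420016267)
= 7.1 mm

7.1


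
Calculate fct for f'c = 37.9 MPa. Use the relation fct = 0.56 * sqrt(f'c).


fct = 0.56 * sqrt(37.9)
= 0.56 * 6.156
= 3.448 MPa

3.448


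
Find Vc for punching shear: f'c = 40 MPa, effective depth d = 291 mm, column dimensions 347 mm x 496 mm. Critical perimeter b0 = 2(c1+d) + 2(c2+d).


b0 = 2*(347 + 291) + 2*(496 + 291) = 2850 mm
Vc = 0.33 * sqrt(40) * 2850 * 291 / 1000
= 1730.94 kN

1730.94


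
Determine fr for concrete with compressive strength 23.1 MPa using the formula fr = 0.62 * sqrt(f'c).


fr = 0.62 * sqrt(23.1)
= 2.98 MPa

2.98


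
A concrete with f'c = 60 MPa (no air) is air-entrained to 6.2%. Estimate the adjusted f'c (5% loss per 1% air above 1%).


Strength loss = (6.2 - 1) * 5 = 26.0%
f'c = 60 * (1 - 26.0/100)
= 44.4 MPa

44.4


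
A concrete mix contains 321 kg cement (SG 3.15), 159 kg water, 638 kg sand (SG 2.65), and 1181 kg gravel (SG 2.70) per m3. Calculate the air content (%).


Vol cement = 321 / (3.15 * 1000) = 0.101905 m3
Vol water = 159 / 1000 = 0.159 m3
Vol sand = 638 / (2.65 * 1000) = 0.240755 m3
Vol gravel = 1181 / (2.70 * 1000) = 0.437407 m3
Total solid + water volume = 0.939067 m3
Air = (1 - 0.939067) * 100 = 6.09%

6.09


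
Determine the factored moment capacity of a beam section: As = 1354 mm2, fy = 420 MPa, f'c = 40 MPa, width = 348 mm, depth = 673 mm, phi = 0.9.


a = As * fy / (0.85 * f'c * b)
= 1354 * 420 / (0.85 * 40 * 348)
= 48.0629 mm
Mn = As * fy * (d - a/2) / 10^6
= 369.0554 kN-m
phi*Mn = 0.9 * 369.0554 = 332.15 kN-m

332.15


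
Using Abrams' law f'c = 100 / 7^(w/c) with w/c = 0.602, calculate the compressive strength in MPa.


f'c = 100 / 7^0.602
= 100 / 3.227
= 30.99 MPa

30.99


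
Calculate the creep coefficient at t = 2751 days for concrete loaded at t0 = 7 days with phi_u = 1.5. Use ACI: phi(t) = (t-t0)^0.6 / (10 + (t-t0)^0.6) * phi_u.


dt = 2751 - 7 = 2744
phi = 2744^0.6 / (10 + 2744^0.6) * 1.5
= 1.381

1.381


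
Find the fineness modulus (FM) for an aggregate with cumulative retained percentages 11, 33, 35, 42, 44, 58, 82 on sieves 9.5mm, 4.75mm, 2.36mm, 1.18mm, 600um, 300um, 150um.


FM = sum(cumulative % retained) / 100
= 305 / 100
= 3.05

3.05


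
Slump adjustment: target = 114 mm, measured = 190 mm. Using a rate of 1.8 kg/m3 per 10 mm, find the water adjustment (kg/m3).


Difference = 114 - 190 = -76 mm
Water adjustment = -76 * 1.8 / 10 = -13.7 kg/m3

-13.7


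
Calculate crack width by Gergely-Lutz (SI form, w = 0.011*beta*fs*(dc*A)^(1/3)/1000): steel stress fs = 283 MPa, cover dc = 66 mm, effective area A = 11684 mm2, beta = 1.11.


w = 0.011 * beta * fs * (dc * A)^(1/3) / 1000
= 0.011 * 1.11 * 283 * (66 * 11684)^(1/3) / 1000
= 0.317 mm

0.317


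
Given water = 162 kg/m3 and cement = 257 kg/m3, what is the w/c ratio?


w/c = water / cement
w/c = 162 / 257 = 0.63

0.63


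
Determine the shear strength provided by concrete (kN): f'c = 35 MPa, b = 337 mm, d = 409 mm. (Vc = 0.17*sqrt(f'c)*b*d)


Vc = 0.17 * sqrt(35) * 337 * 409 / 1000
= 138.62 kN

138.62


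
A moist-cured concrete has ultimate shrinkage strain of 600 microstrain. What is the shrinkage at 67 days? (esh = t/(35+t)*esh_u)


esh(67) = 67 / (35 + 67) * 600
= 67 / 102 * 600
= 394.1 microstrain

394.1


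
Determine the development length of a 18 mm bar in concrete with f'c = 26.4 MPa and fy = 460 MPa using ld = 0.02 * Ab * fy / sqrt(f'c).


Ab = pi * 18^2 / 4 = 254.469 mm2
ld = 0.02 * 254.469 * 460 / sqrt(26.4)
= 455.6 mm

455.6


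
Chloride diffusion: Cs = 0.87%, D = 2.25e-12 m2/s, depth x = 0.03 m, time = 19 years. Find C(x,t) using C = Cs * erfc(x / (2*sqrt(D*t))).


t_seconds = 19 * 365.25 * 24 * 3600 = 599594400.0 s
arg = 0.03 / (2 * sqrt(2.25e-12 * 599594400.0))
= 0.4084
erfc(0.4084) = 0.5636
C = 0.87 * 0.5636 = 0.4903%

0.4903


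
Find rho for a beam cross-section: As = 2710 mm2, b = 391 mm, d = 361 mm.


rho = As / (b * d)
= 2710 / (391 * 361)
= 0.0192

0.0192


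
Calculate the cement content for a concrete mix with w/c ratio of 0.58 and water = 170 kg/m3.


Cement = water / (w/c)
= 170 / 0.58
= 293.1 kg/m3

293.1


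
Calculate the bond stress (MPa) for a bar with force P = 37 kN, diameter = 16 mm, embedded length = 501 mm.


u = P / (pi * db * ld)
= 37 * 1000 / (pi * 16 * 501)
= 1.469 MPa

1.469


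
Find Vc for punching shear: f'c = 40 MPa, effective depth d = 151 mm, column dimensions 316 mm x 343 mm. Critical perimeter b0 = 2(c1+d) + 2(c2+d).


b0 = 2*(316 + 151) + 2*(343 + 151) = 1922 mm
Vc = 0.33 * sqrt(40) * 1922 * 151 / 1000
= 605.72 kN

605.72


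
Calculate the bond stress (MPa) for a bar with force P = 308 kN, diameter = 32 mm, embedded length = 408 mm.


u = P / (pi * db * ld)
= 308 * 1000 / (pi * 32 * 408)
= 7.509 MPa

7.509


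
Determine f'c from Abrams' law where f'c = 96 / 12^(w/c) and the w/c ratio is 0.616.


f'c = 96 / 12^0.616
= 96 / 4.621
= 20.77 MPa

20.77


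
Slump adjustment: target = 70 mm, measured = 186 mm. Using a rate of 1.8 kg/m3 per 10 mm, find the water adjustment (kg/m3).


Difference = 70 - 186 = -116 mm
Water adjustment = -116 * 1.8 / 10 = -20.9 kg/m3

-20.9


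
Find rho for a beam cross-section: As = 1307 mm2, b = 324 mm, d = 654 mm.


rho = As / (b * d)
= 1307 / (324 * 654)
= 0.0062

0.0062


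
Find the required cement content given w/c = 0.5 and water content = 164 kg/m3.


Cement = water / (w/c)
= 164 / 0.5
= 328.0 kg/m3

328.0


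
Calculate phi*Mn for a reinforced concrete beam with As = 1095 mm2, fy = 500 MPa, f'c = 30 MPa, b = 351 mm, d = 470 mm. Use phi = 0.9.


a = As * fy / (0.85 * f'c * b)
= 1095 * 500 / (0.85 * 30 * 351)
= 61.1698 mm
Mn = As * fy * (d - a/2) / 10^6
= 240.5798 kN-m
phi*Mn = 0.9 * 240.5798 = 216.52 kN-m

216.52


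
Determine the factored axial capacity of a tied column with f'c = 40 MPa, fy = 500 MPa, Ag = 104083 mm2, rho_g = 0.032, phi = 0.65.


Ast = rho * Ag = 0.032 * 104083 = 3330.656 mm2
phi*Pn = 0.65 * 0.80 * (0.85 * 40 * (104083 - 3330.656) + 500 * 3330.656) / 1000
= 2647.27 kN

2647.27


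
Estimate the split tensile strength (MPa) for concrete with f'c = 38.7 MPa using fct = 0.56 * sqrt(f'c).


fct = 0.56 * sqrt(38.7)
= 0.56 * 6.221
= 3.484 MPa

3.484


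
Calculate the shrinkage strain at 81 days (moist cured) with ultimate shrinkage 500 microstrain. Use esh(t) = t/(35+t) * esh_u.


esh(81) = 81 / (35 + 81) * 500
= 81 / 116 * 500
= 349.1 microstrain

349.1


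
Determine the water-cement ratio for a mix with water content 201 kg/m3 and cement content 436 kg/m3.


w/c = water / cement
w/c = 201 / 436 = 0.461

0.461


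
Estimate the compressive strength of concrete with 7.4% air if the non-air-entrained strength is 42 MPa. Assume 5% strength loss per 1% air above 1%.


Strength loss = (7.4 - 1) * 5 = 32.0%
f'c = 42 * (1 - 32.0/100)
= 28.56 MPa

28.56


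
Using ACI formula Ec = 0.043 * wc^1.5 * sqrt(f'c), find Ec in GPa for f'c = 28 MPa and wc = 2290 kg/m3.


Ec = 0.043 * 2290^1.5 * sqrt(28) / 1000
= 24.93 GPa

24.93


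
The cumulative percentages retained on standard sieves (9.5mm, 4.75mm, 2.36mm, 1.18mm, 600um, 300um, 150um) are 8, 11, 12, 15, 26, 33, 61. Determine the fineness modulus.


FM = sum(cumulative % retained) / 100
= 166 / 100
= 1.66

1.66


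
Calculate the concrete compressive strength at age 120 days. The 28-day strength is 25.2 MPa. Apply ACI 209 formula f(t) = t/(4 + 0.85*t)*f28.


f(120) = 120 / (4 + 0.85 * 120) * 25.2
= 120 / 106.0 * 25.2
= 28.53 MPa

28.53


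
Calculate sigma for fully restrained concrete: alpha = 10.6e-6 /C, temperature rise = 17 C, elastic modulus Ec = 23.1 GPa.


sigma = alpha * dT * Ec
= 10.6e-6 * 17 * 23.1 * 1000
= 4.163 MPa

4.163


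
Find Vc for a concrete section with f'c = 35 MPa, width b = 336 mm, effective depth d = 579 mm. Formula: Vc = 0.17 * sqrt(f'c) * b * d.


Vc = 0.17 * sqrt(35) * 336 * 579 / 1000
= 195.66 kN

195.66


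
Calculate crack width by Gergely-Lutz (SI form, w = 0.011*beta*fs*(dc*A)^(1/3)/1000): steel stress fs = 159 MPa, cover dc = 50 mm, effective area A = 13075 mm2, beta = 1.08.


w = 0.011 * beta * fs * (dc * A)^(1/3) / 1000
= 0.011 * 1.08 * 159 * (50 * 13075)^(1/3) / 1000
= 0.164 mm

0.164


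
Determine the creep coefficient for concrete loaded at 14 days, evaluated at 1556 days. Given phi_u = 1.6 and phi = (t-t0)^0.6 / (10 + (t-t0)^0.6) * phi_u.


dt = 1556 - 14 = 1542
phi = 1542^0.6 / (10 + 1542^0.6) * 1.6
= 1.426

1.426


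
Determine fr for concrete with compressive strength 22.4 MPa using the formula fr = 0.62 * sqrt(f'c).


fr = 0.62 * sqrt(22.4)
= 2.934 MPa

2.934


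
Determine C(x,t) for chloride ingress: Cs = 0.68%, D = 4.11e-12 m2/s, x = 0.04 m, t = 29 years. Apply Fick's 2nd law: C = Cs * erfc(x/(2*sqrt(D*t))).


t_seconds = 29 * 365.25 * 24 * 3600 = 915170400.0 s
arg = 0.04 / (2 * sqrt(4.11e-12 * 915170400.0))
= 0.3261
erfc(0.3261) = 0.6447
C = 0.68 * 0.6447 = 0.4384%

0.4384


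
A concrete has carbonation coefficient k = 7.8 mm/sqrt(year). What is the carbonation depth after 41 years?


depth = k * sqrt(t)
= 7.8 * sqrt(41)
= 49.94 mm

49.94


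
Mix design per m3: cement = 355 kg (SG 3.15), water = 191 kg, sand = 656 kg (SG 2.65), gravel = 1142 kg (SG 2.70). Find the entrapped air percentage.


Vol cement = 355 / (3.15 * 1000) = 0.112698 m3
Vol water = 191 / 1000 = 0.191 m3
Vol sand = 656 / (2.65 * 1000) = 0.247547 m3
Vol gravel = 1142 / (2.70 * 1000) = 0.422963 m3
Total solid + water volume = 0.974209 m3
Air = (1 - 0.974209) * 100 = 2.58%

2.58


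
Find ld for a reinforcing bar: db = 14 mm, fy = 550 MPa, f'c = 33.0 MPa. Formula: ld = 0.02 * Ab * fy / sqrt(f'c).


Ab = pi * 14^2 / 4 = 153.938 mm2
ld = 0.02 * 153.938 * 550 / sqrt(33.0)
= 294.8 mm

294.8


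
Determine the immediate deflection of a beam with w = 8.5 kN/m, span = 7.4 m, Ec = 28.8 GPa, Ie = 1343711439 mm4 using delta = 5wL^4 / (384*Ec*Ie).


Convert: L = 7.4 m = 7400 mm, Ec = 28.8 GPa = 28800 MPa
delta = 5 * 8.5 * 7400^4 / (384 * 28800 * 1343711439)
= 8.58 mm

8.58


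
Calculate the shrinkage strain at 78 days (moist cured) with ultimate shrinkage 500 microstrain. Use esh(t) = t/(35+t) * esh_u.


esh(78) = 78 / (35 + 78) * 500
= 78 / 113 * 500
= 345.1 microstrain

345.1


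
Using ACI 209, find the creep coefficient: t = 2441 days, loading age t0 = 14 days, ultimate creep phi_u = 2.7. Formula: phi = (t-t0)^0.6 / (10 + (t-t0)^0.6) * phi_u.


dt = 2441 - 14 = 2427
phi = 2427^0.6 / (10 + 2427^0.6) * 2.7
= 2.47

2.47


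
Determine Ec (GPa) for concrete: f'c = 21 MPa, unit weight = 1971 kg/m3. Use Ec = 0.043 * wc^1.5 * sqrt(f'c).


Ec = 0.043 * 1971^1.5 * sqrt(21) / 1000
= 17.24 GPa

17.24


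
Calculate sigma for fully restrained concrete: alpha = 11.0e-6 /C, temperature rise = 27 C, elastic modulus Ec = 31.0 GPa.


sigma = alpha * dT * Ec
= 11.0e-6 * 27 * 31.0 * 1000
= 9.207 MPa

9.207


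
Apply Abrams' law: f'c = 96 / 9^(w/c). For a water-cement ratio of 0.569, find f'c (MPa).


f'c = 96 / 9^0.569
= 96 / 3.491
= 27.5 MPa

27.5


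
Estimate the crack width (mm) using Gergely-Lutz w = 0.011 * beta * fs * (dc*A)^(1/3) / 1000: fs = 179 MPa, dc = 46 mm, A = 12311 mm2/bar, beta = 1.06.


w = 0.011 * beta * fs * (dc * A)^(1/3) / 1000
= 0.011 * 1.06 * 179 * (46 * 12311)^(1/3) / 1000
= 0.173 mm

0.173


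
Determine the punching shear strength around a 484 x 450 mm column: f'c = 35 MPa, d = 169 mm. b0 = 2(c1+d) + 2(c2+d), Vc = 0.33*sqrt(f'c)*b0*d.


b0 = 2*(484 + 169) + 2*(450 + 169) = 2544 mm
Vc = 0.33 * sqrt(35) * 2544 * 169 / 1000
= 839.37 kN

839.37


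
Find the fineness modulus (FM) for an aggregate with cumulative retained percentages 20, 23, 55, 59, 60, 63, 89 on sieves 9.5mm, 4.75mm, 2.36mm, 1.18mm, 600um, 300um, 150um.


FM = sum(cumulative % retained) / 100
= 369 / 100
= 3.69

3.69


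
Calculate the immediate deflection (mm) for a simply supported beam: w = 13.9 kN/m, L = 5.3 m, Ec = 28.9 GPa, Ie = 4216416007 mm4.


Convert: L = 5.3 m = 5300 mm, Ec = 28.9 GPa = 28900 MPa
delta = 5 * 13.9 * 5300^4 / (384 * 28900 * 4216416007)
= 1.17 mm

1.17


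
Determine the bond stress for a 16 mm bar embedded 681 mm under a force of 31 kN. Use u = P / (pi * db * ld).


u = P / (pi * db * ld)
= 31 * 1000 / (pi * 16 * 681)
= 0.906 MPa

0.906


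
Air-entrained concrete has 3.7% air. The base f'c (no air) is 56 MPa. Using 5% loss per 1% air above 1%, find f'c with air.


Strength loss = (3.7 - 1) * 5 = 13.5%
f'c = 56 * (1 - 13.5/100)
= 48.44 MPa

48.44


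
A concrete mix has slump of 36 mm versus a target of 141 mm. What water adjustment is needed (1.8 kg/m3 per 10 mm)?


Difference = 141 - 36 = 105 mm
Water adjustment = 105 * 1.8 / 10 = 18.9 kg/m3

18.9


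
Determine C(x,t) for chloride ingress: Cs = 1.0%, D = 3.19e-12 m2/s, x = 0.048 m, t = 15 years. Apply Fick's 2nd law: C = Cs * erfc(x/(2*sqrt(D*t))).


t_seconds = 15 * 365.25 * 24 * 3600 = 473364000.0 s
arg = 0.048 / (2 * sqrt(3.19e-12 * 473364000.0))
= 0.6176
erfc(0.6176) = 0.3824
C = 1.0 * 0.3824 = 0.3824%

0.3824


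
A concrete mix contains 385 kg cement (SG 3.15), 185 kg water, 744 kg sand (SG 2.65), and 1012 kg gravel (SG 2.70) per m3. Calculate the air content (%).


Vol cement = 385 / (3.15 * 1000) = 0.122222 m3
Vol water = 185 / 1000 = 0.185 m3
Vol sand = 744 / (2.65 * 1000) = 0.280755 m3
Vol gravel = 1012 / (2.70 * 1000) = 0.374815 m3
Total solid + water volume = 0.962792 m3
Air = (1 - 0.962792) * 100 = 3.72%

3.72


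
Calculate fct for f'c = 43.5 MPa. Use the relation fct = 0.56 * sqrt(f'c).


fct = 0.56 * sqrt(43.5)
= 0.56 * 6.595
= 3.693 MPa

3.693


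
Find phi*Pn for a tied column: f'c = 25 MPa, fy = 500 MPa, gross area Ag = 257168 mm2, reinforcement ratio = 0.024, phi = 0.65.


Ast = rho * Ag = 0.024 * 257168 = 6172.032 mm2
phi*Pn = 0.65 * 0.80 * (0.85 * 25 * (257168 - 6172.032) + 500 * 6172.032) / 1000
= 4378.23 kN

4378.23


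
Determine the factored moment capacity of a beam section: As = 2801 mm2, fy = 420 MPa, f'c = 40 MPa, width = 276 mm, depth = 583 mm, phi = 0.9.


a = As * fy / (0.85 * f'c * b)
= 2801 * 420 / (0.85 * 40 * 276)
= 125.3645 mm
Mn = As * fy * (d - a/2) / 10^6
= 612.1122 kN-m
phi*Mn = 0.9 * 612.1122 = 550.9 kN-m

550.9


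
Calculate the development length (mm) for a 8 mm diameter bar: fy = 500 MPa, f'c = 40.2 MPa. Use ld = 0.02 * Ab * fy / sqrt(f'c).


Ab = pi * 8^2 / 4 = 50.265 mm2
ld = 0.02 * 50.265 * 500 / sqrt(40.2)
= 79.3 mm

79.3


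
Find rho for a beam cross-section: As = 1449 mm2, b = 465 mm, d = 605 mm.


rho = As / (b * d)
= 1449 / (465 * 605)
= 0.0052

0.0052


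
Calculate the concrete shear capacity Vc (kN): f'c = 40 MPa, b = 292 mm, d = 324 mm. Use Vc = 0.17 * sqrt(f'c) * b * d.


Vc = 0.17 * sqrt(40) * 292 * 324 / 1000
= 101.72 kN

101.72


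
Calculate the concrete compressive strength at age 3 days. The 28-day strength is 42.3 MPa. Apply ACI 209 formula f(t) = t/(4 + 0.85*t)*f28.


f(3) = 3 / (4 + 0.85 * 3) * 42.3
= 3 / 6.55 * 42.3
= 19.37 MPa

19.37


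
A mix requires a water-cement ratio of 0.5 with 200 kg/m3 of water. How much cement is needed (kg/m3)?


Cement = water / (w/c)
= 200 / 0.5
= 400.0 kg/m3

400.0


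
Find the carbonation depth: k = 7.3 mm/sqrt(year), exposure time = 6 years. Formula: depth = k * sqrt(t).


depth = k * sqrt(t)
= 7.3 * sqrt(6)
= 17.88 mm

17.88


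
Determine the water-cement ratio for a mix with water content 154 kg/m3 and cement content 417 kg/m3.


w/c = water / cement
w/c = 154 / 417 = 0.369

0.369


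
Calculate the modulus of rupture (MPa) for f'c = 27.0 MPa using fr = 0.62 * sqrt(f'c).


fr = 0.62 * sqrt(27.0)
= 3.222 MPa

3.222


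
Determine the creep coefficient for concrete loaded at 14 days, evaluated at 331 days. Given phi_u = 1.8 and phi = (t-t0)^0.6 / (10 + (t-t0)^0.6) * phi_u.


dt = 331 - 14 = 317
phi = 317^0.6 / (10 + 317^0.6) * 1.8
= 1.368

1.368


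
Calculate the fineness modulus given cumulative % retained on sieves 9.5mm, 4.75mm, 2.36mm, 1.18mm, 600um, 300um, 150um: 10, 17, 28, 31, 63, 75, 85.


FM = sum(cumulative % retained) / 100
= 309 / 100
= 3.09

3.09


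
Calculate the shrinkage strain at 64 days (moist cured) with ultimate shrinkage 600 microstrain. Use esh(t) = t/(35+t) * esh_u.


esh(64) = 64 / (35 + 64) * 600
= 64 / 99 * 600
= 387.9 microstrain

387.9


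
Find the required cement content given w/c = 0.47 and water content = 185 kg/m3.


Cement = water / (w/c)
= 185 / 0.47
= 393.6 kg/m3

393.6


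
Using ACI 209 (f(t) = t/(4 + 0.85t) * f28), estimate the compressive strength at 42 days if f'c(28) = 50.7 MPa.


f(42) = 42 / (4 + 0.85 * 42) * 50.7
= 42 / 39.7 * 50.7
= 53.64 MPa

53.64


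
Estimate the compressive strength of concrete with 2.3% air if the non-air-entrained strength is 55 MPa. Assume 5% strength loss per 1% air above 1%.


Strength loss = (2.3 - 1) * 5 = 6.5%
f'c = 55 * (1 - 6.5/100)
= 51.43 MPa

51.43


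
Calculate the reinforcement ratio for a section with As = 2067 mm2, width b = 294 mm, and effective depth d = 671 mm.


rho = As / (b * d)
= 2067 / (294 * 671)
= 0.0105

0.0105


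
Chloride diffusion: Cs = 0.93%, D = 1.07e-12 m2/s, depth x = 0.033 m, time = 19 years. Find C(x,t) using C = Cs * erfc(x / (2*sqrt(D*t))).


t_seconds = 19 * 365.25 * 24 * 3600 = 599594400.0 s
arg = 0.033 / (2 * sqrt(1.07e-12 * 599594400.0))
= 0.6514
erfc(0.6514) = 0.3569
C = 0.93 * 0.3569 = 0.3319%

0.3319


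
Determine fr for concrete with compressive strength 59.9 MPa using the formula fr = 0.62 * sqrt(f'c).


fr = 0.62 * sqrt(59.9)
= 4.798 MPa

4.798


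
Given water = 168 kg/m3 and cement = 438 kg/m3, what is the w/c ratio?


w/c = water / cement
w/c = 168 / 438 = 0.384

0.384


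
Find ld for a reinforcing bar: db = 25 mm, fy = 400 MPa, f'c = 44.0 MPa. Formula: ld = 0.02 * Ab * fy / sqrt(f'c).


Ab = pi * 25^2 / 4 = 490.874 mm2
ld = 0.02 * 490.874 * 400 / sqrt(44.0)
= 592.0 mm

592.0


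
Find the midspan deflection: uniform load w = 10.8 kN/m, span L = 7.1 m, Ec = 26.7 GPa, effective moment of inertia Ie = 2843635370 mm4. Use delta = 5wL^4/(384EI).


Convert: L = 7.1 m = 7100 mm, Ec = 26.7 GPa = 26700 MPa
delta = 5 * 10.8 * 7100^4 / (384 * 26700 * 2843635370)
= 4.71 mm

4.71


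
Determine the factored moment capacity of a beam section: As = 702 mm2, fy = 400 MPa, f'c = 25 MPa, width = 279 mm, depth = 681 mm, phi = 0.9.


a = As * fy / (0.85 * f'c * b)
= 702 * 400 / (0.85 * 25 * 279)
= 47.3624 mm
Mn = As * fy * (d - a/2) / 10^6
= 184.5751 kN-m
phi*Mn = 0.9 * 184.5751 = 166.12 kN-m

166.12


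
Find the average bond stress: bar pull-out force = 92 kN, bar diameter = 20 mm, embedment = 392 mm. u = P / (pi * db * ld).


u = P / (pi * db * ld)
= 92 * 1000 / (pi * 20 * 392)
= 3.735 MPa

3.735


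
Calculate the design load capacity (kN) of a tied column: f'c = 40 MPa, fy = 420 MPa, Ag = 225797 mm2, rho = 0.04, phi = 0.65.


Ast = rho * Ag = 0.04 * 225797 = 9031.88 mm2
phi*Pn = 0.65 * 0.80 * (0.85 * 40 * (225797 - 9031.88) + 420 * 9031.88) / 1000
= 5804.97 kN

5804.97


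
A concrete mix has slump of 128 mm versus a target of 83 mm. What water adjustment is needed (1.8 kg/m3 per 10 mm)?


Difference = 83 - 128 = -45 mm
Water adjustment = -45 * 1.8 / 10 = -8.1 kg/m3

-8.1


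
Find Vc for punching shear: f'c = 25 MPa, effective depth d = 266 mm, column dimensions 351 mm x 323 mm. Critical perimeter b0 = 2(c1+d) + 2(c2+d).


b0 = 2*(351 + 266) + 2*(323 + 266) = 2412 mm
Vc = 0.33 * sqrt(25) * 2412 * 266 / 1000
= 1058.63 kN

1058.63


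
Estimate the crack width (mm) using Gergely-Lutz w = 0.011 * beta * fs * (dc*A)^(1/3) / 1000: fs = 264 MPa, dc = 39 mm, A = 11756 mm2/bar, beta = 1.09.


w = 0.011 * beta * fs * (dc * A)^(1/3) / 1000
= 0.011 * 1.09 * 264 * (39 * 11756)^(1/3) / 1000
= 0.244 mm

0.244


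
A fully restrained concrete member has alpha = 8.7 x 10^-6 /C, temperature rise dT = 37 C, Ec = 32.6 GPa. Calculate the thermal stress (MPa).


sigma = alpha * dT * Ec
= 8.7e-6 * 37 * 32.6 * 1000
= 10.494 MPa

10.494


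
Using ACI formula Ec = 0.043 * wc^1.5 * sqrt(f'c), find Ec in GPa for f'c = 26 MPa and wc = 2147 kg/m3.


Ec = 0.043 * 2147^1.5 * sqrt(26) / 1000
= 21.81 GPa

21.81


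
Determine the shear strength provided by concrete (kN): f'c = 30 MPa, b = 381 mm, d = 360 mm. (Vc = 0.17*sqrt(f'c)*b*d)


Vc = 0.17 * sqrt(30) * 381 * 360 / 1000
= 127.71 kN

127.71


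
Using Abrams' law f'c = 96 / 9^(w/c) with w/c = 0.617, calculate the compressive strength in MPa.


f'c = 96 / 9^0.617
= 96 / 3.879
= 24.75 MPa

24.75


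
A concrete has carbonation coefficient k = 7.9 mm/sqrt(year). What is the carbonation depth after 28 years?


depth = k * sqrt(t)
= 7.9 * sqrt(28)
= 41.8 mm

41.8


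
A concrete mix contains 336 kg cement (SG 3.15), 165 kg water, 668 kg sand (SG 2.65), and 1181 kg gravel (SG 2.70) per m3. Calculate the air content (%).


Vol cement = 336 / (3.15 * 1000) = 0.106667 m3
Vol water = 165 / 1000 = 0.165 m3
Vol sand = 668 / (2.65 * 1000) = 0.252075 m3
Vol gravel = 1181 / (2.70 * 1000) = 0.437407 m3
Total solid + water volume = 0.96115 m3
Air = (1 - 0.96115) * 100 = 3.89%

3.89


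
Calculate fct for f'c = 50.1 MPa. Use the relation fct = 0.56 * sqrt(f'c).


fct = 0.56 * sqrt(50.1)
= 0.56 * 7.078
= 3.964 MPa

3.964


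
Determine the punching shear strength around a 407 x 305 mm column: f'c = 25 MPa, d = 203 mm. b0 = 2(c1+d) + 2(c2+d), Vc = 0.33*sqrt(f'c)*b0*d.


b0 = 2*(407 + 203) + 2*(305 + 203) = 2236 mm
Vc = 0.33 * sqrt(25) * 2236 * 203 / 1000
= 748.95 kN

748.95


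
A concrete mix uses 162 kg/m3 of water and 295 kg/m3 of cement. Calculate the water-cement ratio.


w/c = water / cement
w/c = 162 / 295 = 0.549

0.549


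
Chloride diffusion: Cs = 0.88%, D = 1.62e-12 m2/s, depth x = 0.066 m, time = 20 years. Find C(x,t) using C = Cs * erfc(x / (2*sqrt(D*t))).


t_seconds = 20 * 365.25 * 24 * 3600 = 631152000.0 s
arg = 0.066 / (2 * sqrt(1.62e-12 * 631152000.0))
= 1.032
erfc(1.032) = 0.1444
C = 0.88 * 0.1444 = 0.1271%

0.1271


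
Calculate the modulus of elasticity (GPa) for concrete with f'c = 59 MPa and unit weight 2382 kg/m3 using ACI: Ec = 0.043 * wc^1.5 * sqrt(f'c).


Ec = 0.043 * 2382^1.5 * sqrt(59) / 1000
= 38.4 GPa

38.4


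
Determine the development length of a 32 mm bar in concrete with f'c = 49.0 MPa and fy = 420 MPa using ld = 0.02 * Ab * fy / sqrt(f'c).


Ab = pi * 32^2 / 4 = 804.248 mm2
ld = 0.02 * 804.248 * 420 / sqrt(49.0)
= 965.1 mm

965.1


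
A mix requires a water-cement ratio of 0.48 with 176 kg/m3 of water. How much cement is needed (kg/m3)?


Cement = water / (w/c)
= 176 / 0.48
= 366.7 kg/m3

366.7


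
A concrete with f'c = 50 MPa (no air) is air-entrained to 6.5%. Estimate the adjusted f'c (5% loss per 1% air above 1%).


Strength loss = (6.5 - 1) * 5 = 27.5%
f'c = 50 * (1 - 27.5/100)
= 36.25 MPa

36.25


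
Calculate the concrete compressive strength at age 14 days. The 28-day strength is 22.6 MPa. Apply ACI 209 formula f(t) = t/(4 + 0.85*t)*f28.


f(14) = 14 / (4 + 0.85 * 14) * 22.6
= 14 / 15.9 * 22.6
= 19.9 MPa

19.9


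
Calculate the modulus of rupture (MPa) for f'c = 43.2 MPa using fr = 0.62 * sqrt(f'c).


fr = 0.62 * sqrt(43.2)
= 4.075 MPa

4.075


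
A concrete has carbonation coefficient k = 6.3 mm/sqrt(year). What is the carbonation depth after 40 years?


depth = k * sqrt(t)
= 6.3 * sqrt(40)
= 39.84 mm

39.84


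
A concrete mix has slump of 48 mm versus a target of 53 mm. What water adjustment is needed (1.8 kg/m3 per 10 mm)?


Difference = 53 - 48 = 5 mm
Water adjustment = 5 * 1.8 / 10 = 0.9 kg/m3

0.9


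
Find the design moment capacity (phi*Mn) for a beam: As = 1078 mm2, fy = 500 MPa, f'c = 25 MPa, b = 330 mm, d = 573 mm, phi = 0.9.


a = As * fy / (0.85 * f'c * b)
= 1078 * 500 / (0.85 * 25 * 330)
= 76.8627 mm
Mn = As * fy * (d - a/2) / 10^6
= 288.1325 kN-m
phi*Mn = 0.9 * 288.1325 = 259.32 kN-m

259.32


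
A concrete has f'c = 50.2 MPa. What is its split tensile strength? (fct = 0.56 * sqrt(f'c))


fct = 0.56 * sqrt(50.2)
= 0.56 * 7.085
= 3.968 MPa

3.968


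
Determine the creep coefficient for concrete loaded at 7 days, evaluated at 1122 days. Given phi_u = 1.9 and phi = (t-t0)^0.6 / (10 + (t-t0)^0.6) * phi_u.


dt = 1122 - 7 = 1115
phi = 1115^0.6 / (10 + 1115^0.6) * 1.9
= 1.654

1.654


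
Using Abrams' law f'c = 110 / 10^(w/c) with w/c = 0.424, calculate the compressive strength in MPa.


f'c = 110 / 10^0.424
= 110 / 2.655
= 41.44 MPa

41.44


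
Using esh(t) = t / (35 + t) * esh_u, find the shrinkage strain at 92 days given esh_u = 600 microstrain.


esh(92) = 92 / (35 + 92) * 600
= 92 / 127 * 600
= 434.6 microstrain

434.6


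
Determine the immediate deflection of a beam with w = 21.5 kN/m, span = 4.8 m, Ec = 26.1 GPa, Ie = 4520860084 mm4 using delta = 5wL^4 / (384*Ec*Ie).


Convert: L = 4.8 m = 4800 mm, Ec = 26.1 GPa = 26100 MPa
delta = 5 * 21.5 * 4800^4 / (384 * 26100 * 4520860084)
= 1.26 mm

1.26


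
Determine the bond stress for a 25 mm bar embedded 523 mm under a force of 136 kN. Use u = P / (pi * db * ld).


u = P / (pi * db * ld)
= 136 * 1000 / (pi * 25 * 523)
= 3.311 MPa

3.311


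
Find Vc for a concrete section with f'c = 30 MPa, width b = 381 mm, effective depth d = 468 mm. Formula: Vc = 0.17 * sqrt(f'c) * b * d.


Vc = 0.17 * sqrt(30) * 381 * 468 / 1000
= 166.03 kN

166.03


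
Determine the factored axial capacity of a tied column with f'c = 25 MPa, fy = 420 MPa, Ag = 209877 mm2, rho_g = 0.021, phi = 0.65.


Ast = rho * Ag = 0.021 * 209877 = 4407.417 mm2
phi*Pn = 0.65 * 0.80 * (0.85 * 25 * (209877 - 4407.417) + 420 * 4407.417) / 1000
= 3233.02 kN

3233.02


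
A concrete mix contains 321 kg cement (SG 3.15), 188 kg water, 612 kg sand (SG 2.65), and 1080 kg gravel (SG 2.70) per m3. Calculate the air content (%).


Vol cement = 321 / (3.15 * 1000) = 0.101905 m3
Vol water = 188 / 1000 = 0.188 m3
Vol sand = 612 / (2.65 * 1000) = 0.230943 m3
Vol gravel = 1080 / (2.70 * 1000) = 0.4 m3
Total solid + water volume = 0.920848 m3
Air = (1 - 0.920848) * 100 = 7.92%

7.92


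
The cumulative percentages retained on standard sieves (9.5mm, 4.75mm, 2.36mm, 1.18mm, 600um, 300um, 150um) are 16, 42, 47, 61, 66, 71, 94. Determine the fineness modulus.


FM = sum(cumulative % retained) / 100
= 397 / 100
= 3.97

3.97


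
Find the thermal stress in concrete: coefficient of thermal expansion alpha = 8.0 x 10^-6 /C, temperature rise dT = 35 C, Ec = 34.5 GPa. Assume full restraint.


sigma = alpha * dT * Ec
= 8.0e-6 * 35 * 34.5 * 1000
= 9.66 MPa

9.66


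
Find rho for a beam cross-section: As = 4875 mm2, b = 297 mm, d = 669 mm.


rho = As / (b * d)
= 4875 / (297 * 669)
= 0.0245

0.0245


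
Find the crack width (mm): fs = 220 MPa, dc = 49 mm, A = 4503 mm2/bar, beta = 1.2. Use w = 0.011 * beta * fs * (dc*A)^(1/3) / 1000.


w = 0.011 * beta * fs * (dc * A)^(1/3) / 1000
= 0.011 * 1.2 * 220 * (49 * 4503)^(1/3) / 1000
= 0.175 mm

0.175


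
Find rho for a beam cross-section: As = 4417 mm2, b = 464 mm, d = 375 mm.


rho = As / (b * d)
= 4417 / (464 * 375)
= 0.0254

0.0254


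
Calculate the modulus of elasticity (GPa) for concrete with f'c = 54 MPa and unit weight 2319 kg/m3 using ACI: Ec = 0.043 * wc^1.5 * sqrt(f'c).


Ec = 0.043 * 2319^1.5 * sqrt(54) / 1000
= 35.29 GPa

35.29


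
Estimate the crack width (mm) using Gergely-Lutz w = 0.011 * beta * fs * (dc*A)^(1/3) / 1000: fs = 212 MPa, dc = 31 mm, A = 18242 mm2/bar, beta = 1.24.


w = 0.011 * beta * fs * (dc * A)^(1/3) / 1000
= 0.011 * 1.24 * 212 * (31 * 18242)^(1/3) / 1000
= 0.239 mm

0.239


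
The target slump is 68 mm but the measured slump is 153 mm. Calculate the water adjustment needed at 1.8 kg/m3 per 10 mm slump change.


Difference = 68 - 153 = -85 mm
Water adjustment = -85 * 1.8 / 10 = -15.3 kg/m3

-15.3


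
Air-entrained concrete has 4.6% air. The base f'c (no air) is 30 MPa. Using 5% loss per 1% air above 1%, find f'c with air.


Strength loss = (4.6 - 1) * 5 = 18.0%
f'c = 30 * (1 - 18.0/100)
= 24.6 MPa

24.6


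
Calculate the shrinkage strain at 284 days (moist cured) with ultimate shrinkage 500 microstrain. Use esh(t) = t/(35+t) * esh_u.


esh(284) = 284 / (35 + 284) * 500
= 284 / 319 * 500
= 445.1 microstrain

445.1


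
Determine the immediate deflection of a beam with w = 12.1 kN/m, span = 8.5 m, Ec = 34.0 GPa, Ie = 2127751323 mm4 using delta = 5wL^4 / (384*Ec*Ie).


Convert: L = 8.5 m = 8500 mm, Ec = 34.0 GPa = 34000 MPa
delta = 5 * 12.1 * 8500^4 / (384 * 34000 * 2127751323)
= 11.37 mm

11.37


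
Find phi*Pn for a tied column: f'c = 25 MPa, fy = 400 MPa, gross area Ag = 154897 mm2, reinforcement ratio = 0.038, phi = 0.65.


Ast = rho * Ag = 0.038 * 154897 = 5886.086 mm2
phi*Pn = 0.65 * 0.80 * (0.85 * 25 * (154897 - 5886.086) + 400 * 5886.086) / 1000
= 2870.88 kN

2870.88


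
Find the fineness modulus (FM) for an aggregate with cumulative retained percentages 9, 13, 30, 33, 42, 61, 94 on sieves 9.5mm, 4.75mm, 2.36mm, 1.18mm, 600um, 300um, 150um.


FM = sum(cumulative % retained) / 100
= 282 / 100
= 2.82

2.82


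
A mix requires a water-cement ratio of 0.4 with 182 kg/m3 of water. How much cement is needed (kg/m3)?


Cement = water / (w/c)
= 182 / 0.4
= 455.0 kg/m3

455.0


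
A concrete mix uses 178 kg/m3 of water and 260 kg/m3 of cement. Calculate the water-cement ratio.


w/c = water / cement
w/c = 178 / 260 = 0.685

0.685


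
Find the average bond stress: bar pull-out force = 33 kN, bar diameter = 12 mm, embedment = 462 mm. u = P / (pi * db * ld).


u = P / (pi * db * ld)
= 33 * 1000 / (pi * 12 * 462)
= 1.895 MPa

1.895


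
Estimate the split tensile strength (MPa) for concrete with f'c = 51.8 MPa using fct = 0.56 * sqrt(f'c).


fct = 0.56 * sqrt(51.8)
= 0.56 * 7.197
= 4.03 MPa

4.03


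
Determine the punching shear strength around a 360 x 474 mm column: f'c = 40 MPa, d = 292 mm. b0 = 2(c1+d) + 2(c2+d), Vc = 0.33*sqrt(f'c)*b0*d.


b0 = 2*(360 + 292) + 2*(474 + 292) = 2836 mm
Vc = 0.33 * sqrt(40) * 2836 * 292 / 1000
= 1728.36 kN

1728.36


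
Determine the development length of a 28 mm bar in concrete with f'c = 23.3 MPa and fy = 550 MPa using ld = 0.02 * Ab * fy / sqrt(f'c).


Ab = pi * 28^2 / 4 = 615.752 mm2
ld = 0.02 * 615.752 * 550 / sqrt(23.3)
= 1403.2 mm

1403.2


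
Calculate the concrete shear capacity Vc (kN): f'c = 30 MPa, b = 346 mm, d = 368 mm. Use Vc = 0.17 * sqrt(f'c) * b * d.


Vc = 0.17 * sqrt(30) * 346 * 368 / 1000
= 118.56 kN

118.56


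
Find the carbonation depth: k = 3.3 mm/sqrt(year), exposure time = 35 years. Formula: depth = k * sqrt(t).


depth = k * sqrt(t)
= 3.3 * sqrt(35)
= 19.52 mm

19.52


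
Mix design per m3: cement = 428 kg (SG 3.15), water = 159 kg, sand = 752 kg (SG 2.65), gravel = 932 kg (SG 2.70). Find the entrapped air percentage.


Vol cement = 428 / (3.15 * 1000) = 0.135873 m3
Vol water = 159 / 1000 = 0.159 m3
Vol sand = 752 / (2.65 * 1000) = 0.283774 m3
Vol gravel = 932 / (2.70 * 1000) = 0.345185 m3
Total solid + water volume = 0.923832 m3
Air = (1 - 0.923832) * 100 = 7.62%

7.62


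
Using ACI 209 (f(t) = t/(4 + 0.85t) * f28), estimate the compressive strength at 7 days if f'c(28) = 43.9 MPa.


f(7) = 7 / (4 + 0.85 * 7) * 43.9
= 7 / 9.95 * 43.9
= 30.88 MPa

30.88


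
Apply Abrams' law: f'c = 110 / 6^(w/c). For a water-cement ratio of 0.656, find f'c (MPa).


f'c = 110 / 6^0.656
= 110 / 3.239
= 33.96 MPa

33.96
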